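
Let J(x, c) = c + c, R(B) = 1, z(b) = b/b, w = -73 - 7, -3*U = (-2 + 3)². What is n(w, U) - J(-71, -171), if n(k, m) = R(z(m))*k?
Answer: 262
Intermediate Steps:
U = -⅓ (U = -(-2 + 3)²/3 = -⅓*1² = -⅓*1 = -⅓ ≈ -0.33333)
w = -80
z(b) = 1
n(k, m) = k (n(k, m) = 1*k = k)
J(x, c) = 2*c
n(w, U) - J(-71, -171) = -80 - 2*(-171) = -80 - 1*(-342) = -80 + 342 = 262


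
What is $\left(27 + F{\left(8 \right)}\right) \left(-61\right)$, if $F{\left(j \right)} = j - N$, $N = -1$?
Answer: $-2196$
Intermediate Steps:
$F{\left(j \right)} = 1 + j$ ($F{\left(j \right)} = j - -1 = j + 1 = 1 + j$)
$\left(27 + F{\left(8 \right)}\right) \left(-61\right) = \left(27 + \left(1 + 8\right)\right) \left(-61\right) = \left(27 + 9\right) \left(-61\right) = 36 \left(-61\right) = -2196$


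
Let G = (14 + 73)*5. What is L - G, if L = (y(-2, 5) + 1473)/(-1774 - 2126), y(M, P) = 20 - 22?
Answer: -1697971/3900 ≈ -435.38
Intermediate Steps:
y(M, P) = -2
G = 435 (G = 87*5 = 435)
L = -1471/3900 (L = (-2 + 1473)/(-1774 - 2126) = 1471/(-3900) = 1471*(-1/3900) = -1471/3900 ≈ -0.37718)
L - G = -1471/3900 - 1*435 = -1471/3900 - 435 = -1697971/3900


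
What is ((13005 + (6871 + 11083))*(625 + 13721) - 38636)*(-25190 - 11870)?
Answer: -16458315536680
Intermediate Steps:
((13005 + (6871 + 11083))*(625 + 13721) - 38636)*(-25190 - 11870) = ((13005 + 17954)*14346 - 38636)*(-37060) = (30959*14346 - 38636)*(-37060) = (444137814 - 38636)*(-37060) = 444099178*(-37060) = -16458315536680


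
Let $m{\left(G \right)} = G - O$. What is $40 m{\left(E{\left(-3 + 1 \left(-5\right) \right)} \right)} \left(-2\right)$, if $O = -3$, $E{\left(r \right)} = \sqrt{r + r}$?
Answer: $-240 - 320 i \approx -240.0 - 320.0 i$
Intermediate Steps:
$E{\left(r \right)} = \sqrt{2} \sqrt{r}$ ($E{\left(r \right)} = \sqrt{2 r} = \sqrt{2} \sqrt{r}$)
$m{\left(G \right)} = 3 + G$ ($m{\left(G \right)} = G - -3 = G + 3 = 3 + G$)
$40 m{\left(E{\left(-3 + 1 \left(-5\right) \right)} \right)} \left(-2\right) = 40 \left(3 + \sqrt{2} \sqrt{-3 + 1 \left(-5\right)}\right) \left(-2\right) = 40 \left(3 + \sqrt{2} \sqrt{-3 - 5}\right) \left(-2\right) = 40 \left(3 + \sqrt{2} \sqrt{-8}\right) \left(-2\right) = 40 \left(3 + \sqrt{2} \cdot 2 i \sqrt{2}\right) \left(-2\right) = 40 \left(3 + 4 i\right) \left(-2\right) = \left(120 + 160 i\right) \left(-2\right) = -240 - 320 i$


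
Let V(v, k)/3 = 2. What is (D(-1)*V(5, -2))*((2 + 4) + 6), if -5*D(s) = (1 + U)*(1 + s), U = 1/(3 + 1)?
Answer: 0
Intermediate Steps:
V(v, k) = 6 (V(v, k) = 3*2 = 6)
U = 1/4 ≈ 0.25000
D(s) = -1/4 - s/4 (D(s) = -(1 + 1/4)*(1 + s)/5 = -(1 + s)/4 = -(5/4 + 5*s/4)/5 = -1/4 - s/4)
(D(-1)*V(5, -2))*((2 + 4) + 6) = ((-1/4 - 1/4*(-1))*6)*((2 + 4) + 6) = ((-1/4 + 1/4)*6)*(6 + 6) = (0*6)*12 = 0*12 = 0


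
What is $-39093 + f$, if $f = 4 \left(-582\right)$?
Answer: $-41421$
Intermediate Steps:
$f = -2328$
$-39093 + f = -39093 - 2328 = -41421$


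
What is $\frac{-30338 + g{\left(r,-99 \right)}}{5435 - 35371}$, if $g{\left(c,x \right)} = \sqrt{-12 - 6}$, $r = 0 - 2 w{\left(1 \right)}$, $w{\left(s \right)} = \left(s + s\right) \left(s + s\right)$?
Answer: $\frac{15169}{14968} - \frac{3 i \sqrt{2}}{29936} \approx 1.0134 - 0.00014172 i$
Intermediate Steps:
$w{\left(s \right)} = 4 s^{2}$ ($w{\left(s \right)} = 2 s 2 s = 4 s^{2}$)
$r = -8$ ($r = 0 - 2 \cdot 4 \cdot 1^{2} = 0 - 2 \cdot 4 \cdot 1 = 0 - 8 = -8$)
$g{\left(c,x \right)} = 3 i \sqrt{2}$ ($g{\left(c,x \right)} = \sqrt{-18} = 3 i \sqrt{2}$)
$\frac{-30338 + g{\left(r,-99 \right)}}{5435 - 35371} = \frac{-30338 + 3 i \sqrt{2}}{5435 - 35371} = \frac{-30338 + 3 i \sqrt{2}}{-29936} = \left(-30338 + 3 i \sqrt{2}\right) \left(- \frac{1}{29936}\right) = \frac{15169}{14968} - \frac{3 i \sqrt{2}}{29936}$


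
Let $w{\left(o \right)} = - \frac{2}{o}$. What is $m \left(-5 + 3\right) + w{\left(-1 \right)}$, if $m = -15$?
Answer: $32$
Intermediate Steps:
$m \left(-5 + 3\right) + w{\left(-1 \right)} = - 15 \left(-5 + 3\right) - \frac{2}{-1} = \left(-15\right) \left(-2\right) - -2 = 30 + 2 = 32$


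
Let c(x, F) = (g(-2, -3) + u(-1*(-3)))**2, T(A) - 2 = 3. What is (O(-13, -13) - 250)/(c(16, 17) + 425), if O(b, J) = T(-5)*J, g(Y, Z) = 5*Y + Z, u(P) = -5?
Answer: -45/107 ≈ -0.42056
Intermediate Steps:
g(Y, Z) = Z + 5*Y
T(A) = 5 (T(A) = 2 + 3 = 5)
O(b, J) = 5*J
c(x, F) = 324 (c(x, F) = ((-3 + 5*(-2)) - 5)**2 = ((-3 - 10) - 5)**2 = (-13 - 5)**2 = (-18)**2 = 324)
(O(-13, -13) - 250)/(c(16, 17) + 425) = (5*(-13) - 250)/(324 + 425) = (-65 - 250)/749 = -315*1/749 = -45/107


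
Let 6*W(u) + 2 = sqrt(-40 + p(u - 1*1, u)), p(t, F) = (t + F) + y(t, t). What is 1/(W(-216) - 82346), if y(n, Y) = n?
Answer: -1482234/122056535387 - 3*I*sqrt(690)/122056535387 ≈ -1.2144e-5 - 6.4563e-10*I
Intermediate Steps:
p(t, F) = F + 2*t (p(t, F) = (t + F) + t = (F + t) + t = F + 2*t)
W(u) = -1/3 + sqrt(-42 + 3*u)/6 (W(u) = -1/3 + sqrt(-40 + (u + 2*(u - 1*1)))/6 = -1/3 + sqrt(-40 + (u + 2*(u - 1)))/6 = -1/3 + sqrt(-40 + (u + 2*(-1 + u)))/6 = -1/3 + sqrt(-40 + (u + (-2 + 2*u)))/6 = -1/3 + sqrt(-40 + (-2 + 3*u))/6 = -1/3 + sqrt(-42 + 3*u)/6)
1/(W(-216) - 82346) = 1/((-1/3 + sqrt(-42 + 3*(-216))/6) - 82346) = 1/((-1/3 + sqrt(-42 - 648)/6) - 82346) = 1/((-1/3 + sqrt(-690)/6) - 82346) = 1/((-1/3 + (I*sqrt(690))/6) - 82346) = 1/((-1/3 + I*sqrt(690)/6) - 82346) = 1/(-247039/3 + I*sqrt(690)/6)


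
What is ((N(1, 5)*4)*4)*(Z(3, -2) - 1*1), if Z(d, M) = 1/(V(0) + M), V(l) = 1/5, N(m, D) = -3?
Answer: 224/3 ≈ 74.667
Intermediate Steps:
V(l) = ⅕
Z(d, M) = 1/(⅕ + M)
((N(1, 5)*4)*4)*(Z(3, -2) - 1*1) = (-3*4*4)*(5/(1 + 5*(-2)) - 1*1) = (-12*4)*(5/(1 - 10) - 1) = -48*(5/(-9) - 1) = -48*(5*(-⅑) - 1) = -48*(-5/9 - 1) = -48*(-14/9) = 224/3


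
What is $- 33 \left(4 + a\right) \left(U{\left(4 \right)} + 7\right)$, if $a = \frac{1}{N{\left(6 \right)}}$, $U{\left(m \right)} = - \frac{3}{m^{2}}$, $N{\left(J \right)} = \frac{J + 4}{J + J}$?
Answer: $- \frac{46761}{40} \approx -1169.0$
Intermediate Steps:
$N{\left(J \right)} = \frac{4 + J}{2 J}$
$U{\left(m \right)} = - \frac{3}{m^{2}}$
$a = \frac{6}{5}$ ($a = \frac{1}{\frac{1}{2} \cdot \frac{1}{6} \left(4 + 6\right)} = \frac{1}{\frac{1}{2} \cdot \frac{1}{6} \cdot 10} = \frac{1}{\frac{5}{6}} = \frac{6}{5} \approx 1.2$)
$- 33 \left(4 + a\right) \left(U{\left(4 \right)} + 7\right) = - 33 \left(4 + \frac{6}{5}\right) \left(- \frac{3}{16} + 7\right) = - 33 \frac{26 \left(\left(-3\right) \frac{1}{16} + 7\right)}{5} = - 33 \frac{26 \left(- \frac{3}{16} + 7\right)}{5} = - 33 \cdot \frac{26}{5} \cdot \frac{109}{16} = \left(-33\right) \frac{1417}{40} = - \frac{46761}{40}$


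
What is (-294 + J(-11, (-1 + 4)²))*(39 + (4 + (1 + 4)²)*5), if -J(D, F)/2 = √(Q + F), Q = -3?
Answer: -54096 - 368*√6 ≈ -54997.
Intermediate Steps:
J(D, F) = -2*√(-3 + F)
(-294 + J(-11, (-1 + 4)²))*(39 + (4 + (1 + 4)²)*5) = (-294 - 2*√(-3 + (-1 + 4)²))*(39 + (4 + (1 + 4)²)*5) = (-294 - 2*√(-3 + 3²))*(39 + (4 + 5²)*5) = (-294 - 2*√(-3 + 9))*(39 + (4 + 25)*5) = (-294 - 2*√6)*(39 + 29*5) = (-294 - 2*√6)*(39 + 145) = (-294 - 2*√6)*184 = -54096 - 368*√6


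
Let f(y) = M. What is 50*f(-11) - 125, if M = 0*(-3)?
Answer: -125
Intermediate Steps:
M = 0
f(y) = 0
50*f(-11) - 125 = 50*0 - 125 = 0 - 125 = -125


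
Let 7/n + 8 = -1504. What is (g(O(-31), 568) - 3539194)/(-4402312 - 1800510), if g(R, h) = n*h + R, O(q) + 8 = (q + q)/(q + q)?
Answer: 47779249/83738097 ≈ 0.57058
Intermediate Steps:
n = -1/216 (n = 7/(-8 - 1504) = 7/(-1512) = 7*(-1/1512) = -1/216 ≈ -0.0046296)
O(q) = -7 (O(q) = -8 + (q + q)/(q + q) = -8 + (2*q)/((2*q)) = -8 + (2*q)*(1/(2*q)) = -8 + 1 = -7)
g(R, h) = R - h/216 (g(R, h) = -h/216 + R = R - h/216)
(g(O(-31), 568) - 3539194)/(-4402312 - 1800510) = ((-7 - 1/216*568) - 3539194)/(-4402312 - 1800510) = ((-7 - 71/27) - 3539194)/(-6202822) = (-260/27 - 3539194)*(-1/6202822) = -95558498/27*(-1/6202822) = 47779249/83738097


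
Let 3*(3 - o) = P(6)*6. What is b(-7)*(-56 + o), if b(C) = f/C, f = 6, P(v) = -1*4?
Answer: 270/7 ≈ 38.571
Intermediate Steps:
P(v) = -4
o = 11 (o = 3 - (-4)*6/3 = 3 - ⅓*(-24) = 3 + 8 = 11)
b(C) = 6/C
b(-7)*(-56 + o) = (6/(-7))*(-56 + 11) = (6*(-⅐))*(-45) = -6/7*(-45) = 270/7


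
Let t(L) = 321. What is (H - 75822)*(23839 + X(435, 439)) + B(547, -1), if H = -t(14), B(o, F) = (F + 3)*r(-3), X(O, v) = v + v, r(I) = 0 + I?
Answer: -1882026537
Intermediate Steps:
r(I) = I
X(O, v) = 2*v
B(o, F) = -9 - 3*F (B(o, F) = (F + 3)*(-3) = (3 + F)*(-3) = -9 - 3*F)
H = -321 (H = -1*321 = -321)
(H - 75822)*(23839 + X(435, 439)) + B(547, -1) = (-321 - 75822)*(23839 + 2*439) + (-9 - 3*(-1)) = -76143*(23839 + 878) + (-9 + 3) = -76143*24717 - 6 = -1882026531 - 6 = -1882026537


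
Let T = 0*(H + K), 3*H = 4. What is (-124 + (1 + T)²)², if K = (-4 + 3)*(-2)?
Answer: 15129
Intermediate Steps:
K = 2 (K = -1*(-2) = 2)
H = 4/3 (H = (⅓)*4 = 4/3 ≈ 1.3333)
T = 0 (T = 0*(4/3 + 2) = 0*(10/3) = 0)
(-124 + (1 + T)²)² = (-124 + (1 + 0)²)² = (-124 + 1²)² = (-124 + 1)² = (-123)² = 15129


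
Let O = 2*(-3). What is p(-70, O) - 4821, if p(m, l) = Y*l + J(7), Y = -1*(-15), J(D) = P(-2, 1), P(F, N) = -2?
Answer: -4913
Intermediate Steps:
O = -6
J(D) = -2
Y = 15
p(m, l) = -2 + 15*l (p(m, l) = 15*l - 2 = -2 + 15*l)
p(-70, O) - 4821 = (-2 + 15*(-6)) - 4821 = (-2 - 90) - 4821 = -92 - 4821 = -4913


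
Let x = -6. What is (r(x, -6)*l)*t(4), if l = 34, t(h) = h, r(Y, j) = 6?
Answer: 816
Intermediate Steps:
(r(x, -6)*l)*t(4) = (6*34)*4 = 204*4 = 816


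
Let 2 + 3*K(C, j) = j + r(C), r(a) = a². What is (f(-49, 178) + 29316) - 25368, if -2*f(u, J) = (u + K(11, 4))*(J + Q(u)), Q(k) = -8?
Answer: 4628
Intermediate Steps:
K(C, j) = -⅔ + j/3 + C²/3 (K(C, j) = -⅔ + (j + C²)/3 = -⅔ + (j/3 + C²/3) = -⅔ + j/3 + C²/3)
f(u, J) = -(-8 + J)*(41 + u)/2 (f(u, J) = -(u + (-⅔ + (⅓)*4 + (⅓)*11²))*(J - 8)/2 = -(u + (-⅔ + 4/3 + (⅓)*121))*(-8 + J)/2 = -(u + (-⅔ + 4/3 + 121/3))*(-8 + J)/2 = -(u + 41)*(-8 + J)/2 = -(41 + u)*(-8 + J)/2 = -(-8 + J)*(41 + u)/2)
(f(-49, 178) + 29316) - 25368 = ((164 + 4*(-49) - 41/2*178 - ½*178*(-49)) + 29316) - 25368 = ((164 - 196 - 3649 + 4361) + 29316) - 25368 = (680 + 29316) - 25368 = 29996 - 25368 = 4628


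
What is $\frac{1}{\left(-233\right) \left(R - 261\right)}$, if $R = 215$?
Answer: $\frac{1}{10718} \approx 9.3301 \cdot 10^{-5}$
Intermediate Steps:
$\frac{1}{\left(-233\right) \left(R - 261\right)} = \frac{1}{\left(-233\right) \left(215 - 261\right)} = \frac{1}{\left(-233\right) \left(-46\right)} = \frac{1}{10718}$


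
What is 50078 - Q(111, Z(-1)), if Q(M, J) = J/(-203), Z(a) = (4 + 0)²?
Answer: 10165850/203 ≈ 50078.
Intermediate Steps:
Z(a) = 16 (Z(a) = 4² = 16)
Q(M, J) = -J/203 (Q(M, J) = J*(-1/203) = -J/203)
50078 - Q(111, Z(-1)) = 50078 - (-1)*16/203 = 50078 - 1*(-16/203) = 50078 + 16/203 = 10165850/203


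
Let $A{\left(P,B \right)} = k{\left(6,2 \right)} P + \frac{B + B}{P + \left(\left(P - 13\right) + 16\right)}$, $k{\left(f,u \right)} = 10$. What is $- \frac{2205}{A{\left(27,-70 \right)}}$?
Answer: $- \frac{25137}{3050} \approx -8.2416$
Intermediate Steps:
$A{\left(P,B \right)} = 10 P + \frac{2 B}{3 + 2 P}$ ($A{\left(P,B \right)} = 10 P + \frac{B + B}{P + \left(\left(P - 13\right) + 16\right)} = 10 P + \frac{2 B}{P + \left(\left(-13 + P\right) + 16\right)} = 10 P + \frac{2 B}{P + \left(3 + P\right)} = 10 P + \frac{2 B}{3 + 2 P}$)
$- \frac{2205}{A{\left(27,-70 \right)}} = - \frac{2205}{2 \frac{1}{3 + 2 \cdot 27} \left(-70 + 10 \cdot 27^{2} + 15 \cdot 27\right)} = - \frac{2205}{2 \frac{1}{3 + 54} \left(-70 + 10 \cdot 729 + 405\right)} = - \frac{2205}{2 \cdot \frac{1}{57} \left(-70 + 7290 + 405\right)} = - \frac{2205}{2 \cdot \frac{1}{57} \cdot 7625} = - \frac{2205}{\frac{15250}{57}} = \left(-2205\right) \frac{57}{15250} = - \frac{25137}{3050}$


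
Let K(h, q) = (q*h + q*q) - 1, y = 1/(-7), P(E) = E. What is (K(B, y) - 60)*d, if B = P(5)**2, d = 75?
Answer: -237225/49 ≈ -4841.3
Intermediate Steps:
y = -1/7 ≈ -0.14286
B = 25 (B = 5**2 = 25)
K(h, q) = -1 + q**2 + h*q (K(h, q) = (h*q + q**2) - 1 = (q**2 + h*q) - 1 = -1 + q**2 + h*q)
(K(B, y) - 60)*d = ((-1 + (-1/7)**2 + 25*(-1/7)) - 60)*75 = ((-1 + 1/49 - 25/7) - 60)*75 = (-223/49 - 60)*75 = -3163/49*75 = -237225/49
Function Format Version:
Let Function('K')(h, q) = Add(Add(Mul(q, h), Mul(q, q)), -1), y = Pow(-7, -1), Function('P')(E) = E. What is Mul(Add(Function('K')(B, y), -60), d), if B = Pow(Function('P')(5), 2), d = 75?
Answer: Rational(-237225, 49) ≈ -4841.3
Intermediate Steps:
y = Rational(-1, 7) ≈ -0.14286
B = 25 (B = Pow(5, 2) = 25)
Function('K')(h, q) = Add(-1, Pow(q, 2), Mul(h, q)) (Function('K')(h, q) = Add(Add(Mul(h, q), Pow(q, 2)), -1) = Add(Add(Pow(q, 2), Mul(h, q)), -1) = Add(-1, Pow(q, 2), Mul(h, q)))
Mul(Add(Function('K')(B, y), -60), d) = Mul(Add(Add(-1, Pow(Rational(-1, 7), 2), Mul(25, Rational(-1, 7))), -60), 75) = Mul(Add(Add(-1, Rational(1, 49), Rational(-25, 7)), -60), 75) = Mul(Add(Rational(-223, 49), -60), 75) = Mul(Rational(-3163, 49), 75) = Rational(-237225, 49)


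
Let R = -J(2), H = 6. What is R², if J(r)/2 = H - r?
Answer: 64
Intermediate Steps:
J(r) = 12 - 2*r (J(r) = 2*(6 - r) = 12 - 2*r)
R = -8 (R = -(12 - 2*2) = -(12 - 4) = -1*8 = -8)
R² = (-8)² = 64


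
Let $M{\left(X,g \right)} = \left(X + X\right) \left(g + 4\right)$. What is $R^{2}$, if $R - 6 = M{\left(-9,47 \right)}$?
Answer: $831744$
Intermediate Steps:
$M{\left(X,g \right)} = 2 X \left(4 + g\right)$
$R = -912$ ($R = 6 + 2 \left(-9\right) \left(4 + 47\right) = 6 + 2 \left(-9\right) 51 = 6 - 918 = -912$)
$R^{2} = \left(-912\right)^{2} = 831744$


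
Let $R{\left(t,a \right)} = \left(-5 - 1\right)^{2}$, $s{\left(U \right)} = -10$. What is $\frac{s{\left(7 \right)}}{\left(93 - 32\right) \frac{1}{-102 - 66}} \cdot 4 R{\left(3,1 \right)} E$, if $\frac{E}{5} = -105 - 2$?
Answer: $- \frac{129427200}{61} \approx -2.1218 \cdot 10^{6}$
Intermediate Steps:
$R{\left(t,a \right)} = 36$ ($R{\left(t,a \right)} = \left(-6\right)^{2} = 36$)
$E = -535$ ($E = 5 \left(-105 - 2\right) = 5 \left(-107\right) = -535$)
$\frac{s{\left(7 \right)}}{\left(93 - 32\right) \frac{1}{-102 - 66}} \cdot 4 R{\left(3,1 \right)} E = - \frac{10}{\left(93 - 32\right) \frac{1}{-102 - 66}} \cdot 4 \cdot 36 \left(-535\right) = - \frac{10}{61 \frac{1}{-168}} \cdot 144 \left(-535\right) = - \frac{10}{61 \left(- \frac{1}{168}\right)} 144 \left(-535\right) = - \frac{10}{- \frac{61}{168}} \cdot 144 \left(-535\right) = \left(-10\right) \left(- \frac{168}{61}\right) 144 \left(-535\right) = \frac{1680}{61} \cdot 144 \left(-535\right) = \frac{241920}{61} \left(-535\right) = - \frac{129427200}{61}$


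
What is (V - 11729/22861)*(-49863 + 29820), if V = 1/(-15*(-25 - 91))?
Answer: 136196186919/13259380 ≈ 10272.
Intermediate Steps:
V = 1/1740 (V = 1/(-15*(-116)) = 1/1740 ≈ 0.00057471)
(V - 11729/22861)*(-49863 + 29820) = (1/1740 - 11729/22861)*(-49863 + 29820) = (1/1740 - 11729*1/22861)*(-20043) = (1/1740 - 11729/22861)*(-20043) = -20385599/39778140*(-20043) = 136196186919/13259380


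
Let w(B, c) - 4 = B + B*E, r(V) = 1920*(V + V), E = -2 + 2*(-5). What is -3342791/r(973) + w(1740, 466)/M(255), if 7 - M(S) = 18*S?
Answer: 56178208367/17123554560 ≈ 3.2808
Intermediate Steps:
M(S) = 7 - 18*S
E = -12 (E = -2 - 10 = -12)
r(V) = 3840*V (r(V) = 1920*(2*V) = 3840*V)
w(B, c) = 4 - 11*B (w(B, c) = 4 + (B + B*(-12)) = 4 + (B - 12*B) = 4 - 11*B)
-3342791/r(973) + w(1740, 466)/M(255) = -3342791/(3840*973) + (4 - 11*1740)/(7 - 18*255) = -3342791/3736320 + (4 - 19140)/(7 - 4590) = -3342791*1/3736320 - 19136/(-4583) = -3342791/3736320 - 19136*(-1/4583) = -3342791/3736320 + 19136/4583 = 56178208367/17123554560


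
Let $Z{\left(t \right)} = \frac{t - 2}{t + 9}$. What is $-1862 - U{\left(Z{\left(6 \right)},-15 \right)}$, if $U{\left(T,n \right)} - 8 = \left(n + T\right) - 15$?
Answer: $- \frac{27604}{15} \approx -1840.3$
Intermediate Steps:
$Z{\left(t \right)} = \frac{-2 + t}{9 + t}$
$U{\left(T,n \right)} = -7 + T + n$ ($U{\left(T,n \right)} = 8 - \left(15 - T - n\right) = 8 + \left(-15 + T + n\right) = -7 + T + n$)
$-1862 - U{\left(Z{\left(6 \right)},-15 \right)} = -1862 - \left(-7 + \frac{-2 + 6}{9 + 6} - 15\right) = -1862 - \left(-7 + \frac{1}{15} \cdot 4 - 15\right) = -1862 - \left(-7 + \frac{4}{15} - 15\right) = -1862 - - \frac{326}{15} = -1862 + \frac{326}{15} = - \frac{27604}{15}$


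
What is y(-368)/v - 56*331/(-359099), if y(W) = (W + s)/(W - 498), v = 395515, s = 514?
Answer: 3174411981093/61498574746505 ≈ 0.051618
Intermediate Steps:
y(W) = (514 + W)/(-498 + W) (y(W) = (W + 514)/(W - 498) = (514 + W)/(-498 + W))
y(-368)/v - 56*331/(-359099) = ((514 - 368)/(-498 - 368))/395515 - 56*331/(-359099) = (146/(-866))*(1/395515) - 18536*(-1/359099) = -1/866*146*(1/395515) + 18536/359099 = -73/433*1/395515 + 18536/359099 = -73/171257995 + 18536/359099 = 3174411981093/61498574746505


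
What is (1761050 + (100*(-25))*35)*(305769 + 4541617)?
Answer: 8112342840300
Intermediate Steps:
(1761050 + (100*(-25))*35)*(305769 + 4541617) = (1761050 - 2500*35)*4847386 = (1761050 - 87500)*4847386 = 1673550*4847386 = 8112342840300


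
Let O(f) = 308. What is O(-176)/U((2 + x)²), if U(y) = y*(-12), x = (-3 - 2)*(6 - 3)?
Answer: -77/507 ≈ -0.15187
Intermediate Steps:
x = -15 (x = -5*3 = -15)
U(y) = -12*y
O(-176)/U((2 + x)²) = 308/((-12*(2 - 15)²)) = 308/((-12*(-13)²)) = 308/((-12*169)) = 308/(-2028) = 308*(-1/2028) = -77/507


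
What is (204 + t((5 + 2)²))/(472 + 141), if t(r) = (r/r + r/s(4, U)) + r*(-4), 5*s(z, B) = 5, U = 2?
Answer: 58/613 ≈ 0.094617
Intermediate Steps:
s(z, B) = 1 (s(z, B) = (⅕)*5 = 1)
t(r) = 1 - 3*r (t(r) = (r/r + r/1) + r*(-4) = (1 + r*1) - 4*r = (1 + r) - 4*r = 1 - 3*r)
(204 + t((5 + 2)²))/(472 + 141) = (204 + (1 - 3*(5 + 2)²))/(472 + 141) = (204 + (1 - 3*7²))/613 = (204 + (1 - 3*49))*(1/613) = (204 + (1 - 147))*(1/613) = (204 - 146)*(1/613) = 58*(1/613) = 58/613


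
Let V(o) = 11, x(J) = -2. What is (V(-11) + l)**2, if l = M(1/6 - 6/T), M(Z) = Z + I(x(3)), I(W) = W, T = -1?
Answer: 8281/36 ≈ 230.03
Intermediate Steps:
M(Z) = -2 + Z (M(Z) = Z - 2 = -2 + Z)
l = 25/6 (l = -2 + (1/6 - 6/(-1)) = -2 + (1*(1/6) - 6*(-1)) = -2 + (1/6 + 6) = -2 + 37/6 = 25/6 ≈ 4.1667)
(V(-11) + l)**2 = (11 + 25/6)**2 = (91/6)**2 = 8281/36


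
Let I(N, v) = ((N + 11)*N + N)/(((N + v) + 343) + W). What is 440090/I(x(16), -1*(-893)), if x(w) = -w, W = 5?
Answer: 269555125/32 ≈ 8.4236e+6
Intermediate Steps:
I(N, v) = (N + N*(11 + N))/(348 + N + v) (I(N, v) = ((N + 11)*N + N)/(((N + v) + 343) + 5) = ((11 + N)*N + N)/((343 + N + v) + 5) = (N*(11 + N) + N)/(348 + N + v) = (N + N*(11 + N))/(348 + N + v))
440090/I(x(16), -1*(-893)) = 440090/(((-1*16)*(12 - 1*16)/(348 - 1*16 - 1*(-893)))) = 440090/((-16*(12 - 16)/(348 - 16 + 893))) = 440090/((-16*(-4)/1225)) = 440090/((-16*1/1225*(-4))) = 440090/(64/1225) = 440090*(1225/64) = 269555125/32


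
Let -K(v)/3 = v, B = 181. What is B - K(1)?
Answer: 184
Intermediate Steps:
K(v) = -3*v
B - K(1) = 181 - (-3) = 181 - 1*(-3) = 181 + 3 = 184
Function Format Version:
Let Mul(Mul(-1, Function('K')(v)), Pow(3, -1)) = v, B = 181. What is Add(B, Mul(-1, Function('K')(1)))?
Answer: 184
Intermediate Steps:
Function('K')(v) = Mul(-3, v)
Add(B, Mul(-1, Function('K')(1))) = Add(181, Mul(-1, Mul(-3, 1))) = Add(181, Mul(-1, -3)) = Add(181, 3) = 184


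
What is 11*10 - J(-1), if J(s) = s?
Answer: 111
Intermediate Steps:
11*10 - J(-1) = 11*10 - 1*(-1) = 110 + 1 = 111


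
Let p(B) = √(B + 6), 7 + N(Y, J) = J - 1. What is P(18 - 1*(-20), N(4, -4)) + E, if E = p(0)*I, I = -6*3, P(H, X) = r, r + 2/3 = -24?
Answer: -74/3 - 18*√6 ≈ -68.757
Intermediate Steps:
N(Y, J) = -8 + J (N(Y, J) = -7 + (J - 1) = -7 + (-1 + J) = -8 + J)
p(B) = √(6 + B)
r = -74/3 (r = -⅔ - 24 = -74/3 ≈ -24.667)
P(H, X) = -74/3
I = -18
E = -18*√6 (E = √(6 + 0)*(-18) = √6*(-18) = -18*√6 ≈ -44.091)
P(18 - 1*(-20), N(4, -4)) + E = -74/3 - 18*√6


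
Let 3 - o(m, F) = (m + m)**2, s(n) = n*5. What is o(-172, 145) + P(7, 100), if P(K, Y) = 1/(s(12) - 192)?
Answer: -15619957/132 ≈ -1.1833e+5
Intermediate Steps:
s(n) = 5*n
P(K, Y) = -1/132 (P(K, Y) = 1/(5*12 - 192) = 1/(60 - 192) = 1/(-132) = -1/132)
o(m, F) = 3 - 4*m**2 (o(m, F) = 3 - (m + m)**2 = 3 - (2*m)**2 = 3 - 4*m**2)
o(-172, 145) + P(7, 100) = (3 - 4*(-172)**2) - 1/132 = (3 - 4*29584) - 1/132 = (3 - 118336) - 1/132 = -118333 - 1/132 = -15619957/132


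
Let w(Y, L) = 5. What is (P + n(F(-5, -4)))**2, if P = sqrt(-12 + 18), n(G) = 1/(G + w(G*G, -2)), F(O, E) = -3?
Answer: 25/4 + sqrt(6) ≈ 8.6995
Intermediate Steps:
n(G) = 1/(5 + G) (n(G) = 1/(G + 5) = 1/(5 + G))
P = sqrt(6) ≈ 2.4495
(P + n(F(-5, -4)))**2 = (sqrt(6) + 1/(5 - 3))**2 = (sqrt(6) + 1/2)**2 = (1/2 + sqrt(6))**2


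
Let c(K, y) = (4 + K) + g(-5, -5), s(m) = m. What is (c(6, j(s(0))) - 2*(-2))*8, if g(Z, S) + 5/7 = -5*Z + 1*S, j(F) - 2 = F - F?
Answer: 1864/7 ≈ 266.29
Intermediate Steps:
j(F) = 2 (j(F) = 2 + (F - F) = 2 + 0 = 2)
g(Z, S) = -5/7 + S - 5*Z (g(Z, S) = -5/7 + (-5*Z + 1*S) = -5/7 + (-5*Z + S) = -5/7 + (S - 5*Z) = -5/7 + S - 5*Z)
c(K, y) = 163/7 + K (c(K, y) = (4 + K) + (-5/7 - 5 - 5*(-5)) = (4 + K) + (-5/7 - 5 + 25) = (4 + K) + 135/7 = 163/7 + K)
(c(6, j(s(0))) - 2*(-2))*8 = ((163/7 + 6) - 2*(-2))*8 = (205/7 + 4)*8 = (233/7)*8 = 1864/7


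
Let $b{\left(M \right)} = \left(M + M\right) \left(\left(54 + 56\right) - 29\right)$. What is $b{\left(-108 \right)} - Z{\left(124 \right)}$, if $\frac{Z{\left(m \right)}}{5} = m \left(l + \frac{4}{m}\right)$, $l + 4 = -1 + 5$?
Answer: $-17516$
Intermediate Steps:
$l = 0$ ($l = -4 + \left(-1 + 5\right) = -4 + 4 = 0$)
$Z{\left(m \right)} = 20$ ($Z{\left(m \right)} = 5 m \left(0 + \frac{4}{m}\right) = 5 m \frac{4}{m} = 5 \cdot 4 = 20$)
$b{\left(M \right)} = 162 M$ ($b{\left(M \right)} = 2 M \left(110 - 29\right) = 2 M 81 = 162 M$)
$b{\left(-108 \right)} - Z{\left(124 \right)} = 162 \left(-108\right) - 20 = -17496 - 20 = -17516$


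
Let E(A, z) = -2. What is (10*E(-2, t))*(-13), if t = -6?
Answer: 260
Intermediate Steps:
(10*E(-2, t))*(-13) = (10*(-2))*(-13) = -20*(-13) = 260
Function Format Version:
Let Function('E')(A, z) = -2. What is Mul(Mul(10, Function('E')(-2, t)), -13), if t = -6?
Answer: 260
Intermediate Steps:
Mul(Mul(10, Function('E')(-2, t)), -13) = Mul(Mul(10, -2), -13) = Mul(-20, -13) = 260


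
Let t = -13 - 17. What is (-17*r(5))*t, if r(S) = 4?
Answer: 2040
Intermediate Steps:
t = -30
(-17*r(5))*t = -17*4*(-30) = -68*(-30) = 2040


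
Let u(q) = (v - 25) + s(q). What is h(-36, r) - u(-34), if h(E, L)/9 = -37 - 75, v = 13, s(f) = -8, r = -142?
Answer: -988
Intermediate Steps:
h(E, L) = -1008 (h(E, L) = 9*(-37 - 75) = 9*(-112) = -1008)
u(q) = -20 (u(q) = (13 - 25) - 8 = -12 - 8 = -20)
h(-36, r) - u(-34) = -1008 - 1*(-20) = -1008 + 20 = -988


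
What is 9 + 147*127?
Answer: 18678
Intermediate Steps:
9 + 147*127 = 9 + 18669 = 18678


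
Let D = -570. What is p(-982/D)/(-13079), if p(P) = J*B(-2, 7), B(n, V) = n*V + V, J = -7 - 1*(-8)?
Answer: 7/13079 ≈ 0.00053521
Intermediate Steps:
J = 1 (J = -7 + 8 = 1)
B(n, V) = V + V*n (B(n, V) = V*n + V = V + V*n)
p(P) = -7 (p(P) = 1*(7*(1 - 2)) = 1*(7*(-1)) = 1*(-7) = -7)
p(-982/D)/(-13079) = -7/(-13079) = -7*(-1/13079) = 7/13079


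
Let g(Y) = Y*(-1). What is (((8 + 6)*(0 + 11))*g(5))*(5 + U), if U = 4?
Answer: -6930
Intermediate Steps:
g(Y) = -Y
(((8 + 6)*(0 + 11))*g(5))*(5 + U) = (((8 + 6)*(0 + 11))*(-1*5))*(5 + 4) = ((14*11)*(-5))*9 = (154*(-5))*9 = -770*9 = -6930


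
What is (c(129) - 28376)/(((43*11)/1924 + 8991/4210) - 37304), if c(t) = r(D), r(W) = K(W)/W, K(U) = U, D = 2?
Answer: 114919317500/151072301073 ≈ 0.76069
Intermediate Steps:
r(W) = 1 (r(W) = W/W = 1)
c(t) = 1
(c(129) - 28376)/(((43*11)/1924 + 8991/4210) - 37304) = (1 - 28376)/(((43*11)/1924 + 8991/4210) - 37304) = -28375/((473*(1/1924) + 8991*(1/4210)) - 37304) = -28375/((473/1924 + 8991/4210) - 37304) = -28375/(9645007/4050020 - 37304) = -28375/(-151072301073/4050020) = -28375*(-4050020/151072301073) = 114919317500/151072301073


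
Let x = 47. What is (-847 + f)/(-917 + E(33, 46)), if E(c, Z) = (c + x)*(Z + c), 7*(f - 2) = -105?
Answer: -860/5403 ≈ -0.15917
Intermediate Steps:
f = -13 (f = 2 + (1/7)*(-105) = 2 - 15 = -13)
E(c, Z) = (47 + c)*(Z + c) (E(c, Z) = (c + 47)*(Z + c) = (47 + c)*(Z + c))
(-847 + f)/(-917 + E(33, 46)) = (-847 - 13)/(-917 + (33**2 + 47*46 + 47*33 + 46*33)) = -860/(-917 + (1089 + 2162 + 1551 + 1518)) = -860/(-917 + 6320) = -860/5403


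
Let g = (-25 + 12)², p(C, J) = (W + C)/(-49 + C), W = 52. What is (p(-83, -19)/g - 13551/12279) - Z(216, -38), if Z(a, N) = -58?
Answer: 5195146999/91306644 ≈ 56.898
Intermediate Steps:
p(C, J) = (52 + C)/(-49 + C)
g = 169 (g = (-13)² = 169)
(p(-83, -19)/g - 13551/12279) - Z(216, -38) = (((52 - 83)/(-49 - 83))/169 - 13551/12279) - 1*(-58) = ((-31/(-132))*(1/169) - 13551*1/12279) + 58 = (-1/132*(-31)*(1/169) - 4517/4093) + 58 = ((31/132)*(1/169) - 4517/4093) + 58 = (31/22308 - 4517/4093) + 58 = -100638353/91306644 + 58 = 5195146999/91306644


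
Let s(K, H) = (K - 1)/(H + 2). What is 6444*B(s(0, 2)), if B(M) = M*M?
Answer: 1611/4 ≈ 402.75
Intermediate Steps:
s(K, H) = (-1 + K)/(2 + H)
B(M) = M**2
6444*B(s(0, 2)) = 6444*((-1 + 0)/(2 + 2))**2 = 6444*(-1/4)**2 = 6444*(1/16) = 1611/4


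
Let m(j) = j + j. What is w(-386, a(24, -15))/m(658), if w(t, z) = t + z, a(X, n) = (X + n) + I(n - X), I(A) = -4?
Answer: -381/1316 ≈ -0.28951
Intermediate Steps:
m(j) = 2*j
a(X, n) = -4 + X + n (a(X, n) = (X + n) - 4 = -4 + X + n)
w(-386, a(24, -15))/m(658) = (-386 + (-4 + 24 - 15))/((2*658)) = (-386 + 5)/1316 = -381*1/1316 = -381/1316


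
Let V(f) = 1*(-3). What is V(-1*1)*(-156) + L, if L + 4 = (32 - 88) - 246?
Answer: 162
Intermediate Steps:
L = -306 (L = -4 + ((32 - 88) - 246) = -4 + (-56 - 246) = -4 - 302 = -306)
V(f) = -3
V(-1*1)*(-156) + L = -3*(-156) - 306 = 468 - 306 = 162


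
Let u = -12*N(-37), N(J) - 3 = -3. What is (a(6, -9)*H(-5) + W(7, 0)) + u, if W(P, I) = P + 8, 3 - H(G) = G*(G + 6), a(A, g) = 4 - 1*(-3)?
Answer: 71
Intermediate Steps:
a(A, g) = 7 (a(A, g) = 4 + 3 = 7)
H(G) = 3 - G*(6 + G) (H(G) = 3 - G*(G + 6) = 3 - G*(6 + G))
N(J) = 0 (N(J) = 3 - 3 = 0)
W(P, I) = 8 + P
u = 0 (u = -12*0 = -1*0 = 0)
(a(6, -9)*H(-5) + W(7, 0)) + u = (7*(3 - 1*(-5)² - 6*(-5)) + (8 + 7)) + 0 = (7*(3 - 1*25 + 30) + 15) + 0 = (7*(3 - 25 + 30) + 15) + 0 = (7*8 + 15) + 0 = (56 + 15) + 0 = 71 + 0 = 71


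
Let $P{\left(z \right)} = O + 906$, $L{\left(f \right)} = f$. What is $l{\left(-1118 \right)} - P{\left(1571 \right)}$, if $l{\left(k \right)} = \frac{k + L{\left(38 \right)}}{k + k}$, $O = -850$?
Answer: $- \frac{31034}{559} \approx -55.517$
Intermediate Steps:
$l{\left(k \right)} = \frac{38 + k}{2 k}$ ($l{\left(k \right)} = \frac{k + 38}{k + k} = \frac{38 + k}{2 k}$)
$P{\left(z \right)} = 56$ ($P{\left(z \right)} = -850 + 906 = 56$)
$l{\left(-1118 \right)} - P{\left(1571 \right)} = \frac{38 - 1118}{2 \left(-1118\right)} - 56 = \frac{1}{2} \left(- \frac{1}{1118}\right) \left(-1080\right) - 56 = \frac{270}{559} - 56 = - \frac{31034}{559}$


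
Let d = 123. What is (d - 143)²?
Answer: 400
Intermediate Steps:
(d - 143)² = (123 - 143)² = (-20)² = 400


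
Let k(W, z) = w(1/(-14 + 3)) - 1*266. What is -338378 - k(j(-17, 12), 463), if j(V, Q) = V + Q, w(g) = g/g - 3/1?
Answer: -338110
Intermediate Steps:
w(g) = -2 (w(g) = 1 - 3*1 = 1 - 3 = -2)
j(V, Q) = Q + V
k(W, z) = -268 (k(W, z) = -2 - 1*266 = -2 - 266 = -268)
-338378 - k(j(-17, 12), 463) = -338378 - 1*(-268) = -338378 + 268 = -338110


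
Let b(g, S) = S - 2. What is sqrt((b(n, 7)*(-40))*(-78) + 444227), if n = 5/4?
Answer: sqrt(459827) ≈ 678.11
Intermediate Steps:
n = 5/4 (n = 5*(1/4) = 5/4 ≈ 1.2500)
b(g, S) = -2 + S
sqrt((b(n, 7)*(-40))*(-78) + 444227) = sqrt(((-2 + 7)*(-40))*(-78) + 444227) = sqrt((5*(-40))*(-78) + 444227) = sqrt(-200*(-78) + 444227) = sqrt(15600 + 444227) = sqrt(459827)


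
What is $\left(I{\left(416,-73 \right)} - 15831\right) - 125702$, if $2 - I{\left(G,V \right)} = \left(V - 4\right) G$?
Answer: $-109499$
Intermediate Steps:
$I{\left(G,V \right)} = 2 - G \left(-4 + V\right)$ ($I{\left(G,V \right)} = 2 - \left(V - 4\right) G = 2 - \left(-4 + V\right) G = 2 - G \left(-4 + V\right)$)
$\left(I{\left(416,-73 \right)} - 15831\right) - 125702 = \left(\left(2 + 4 \cdot 416 - 416 \left(-73\right)\right) - 15831\right) - 125702 = \left(\left(2 + 1664 + 30368\right) - 15831\right) - 125702 = \left(32034 - 15831\right) - 125702 = 16203 - 125702 = -109499$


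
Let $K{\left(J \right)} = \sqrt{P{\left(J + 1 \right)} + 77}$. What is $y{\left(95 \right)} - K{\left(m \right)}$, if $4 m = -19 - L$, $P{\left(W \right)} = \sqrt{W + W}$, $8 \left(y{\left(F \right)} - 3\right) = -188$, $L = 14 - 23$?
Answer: $- \frac{41}{2} - \sqrt{77 + i \sqrt{3}} \approx -29.276 - 0.098686 i$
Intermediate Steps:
$L = -9$
$y{\left(F \right)} = - \frac{41}{2}$ ($y{\left(F \right)} = 3 + \frac{1}{8} \left(-188\right) = 3 - \frac{47}{2} = - \frac{41}{2}$)
$P{\left(W \right)} = \sqrt{2} \sqrt{W}$ ($P{\left(W \right)} = \sqrt{2 W} = \sqrt{2} \sqrt{W}$)
$m = - \frac{5}{2}$ ($m = \frac{-19 - -9}{4} = \frac{-19 + 9}{4} = \frac{1}{4} \left(-10\right) = - \frac{5}{2} \approx -2.5$)
$K{\left(J \right)} = \sqrt{77 + \sqrt{2} \sqrt{1 + J}}$ ($K{\left(J \right)} = \sqrt{\sqrt{2} \sqrt{J + 1} + 77} = \sqrt{\sqrt{2} \sqrt{1 + J} + 77} = \sqrt{77 + \sqrt{2} \sqrt{1 + J}}$)
$y{\left(95 \right)} - K{\left(m \right)} = - \frac{41}{2} - \sqrt{77 + \sqrt{2} \sqrt{1 - \frac{5}{2}}} = - \frac{41}{2} - \sqrt{77 + \sqrt{2} \sqrt{- \frac{3}{2}}} = - \frac{41}{2} - \sqrt{77 + \sqrt{2} \frac{i \sqrt{6}}{2}} = - \frac{41}{2} - \sqrt{77 + i \sqrt{3}}$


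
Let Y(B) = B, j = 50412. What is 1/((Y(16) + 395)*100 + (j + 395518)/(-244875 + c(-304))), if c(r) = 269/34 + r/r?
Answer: 8325447/342160710080 ≈ 2.4332e-5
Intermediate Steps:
c(r) = 303/34 (c(r) = 269*(1/34) + 1 = 269/34 + 1 = 303/34)
1/((Y(16) + 395)*100 + (j + 395518)/(-244875 + c(-304))) = 1/((16 + 395)*100 + (50412 + 395518)/(-244875 + 303/34)) = 1/(411*100 + 445930/(-8325447/34)) = 1/(41100 + 445930*(-34/8325447)) = 1/(41100 - 15161620/8325447) = 1/(342160710080/8325447) = 8325447/342160710080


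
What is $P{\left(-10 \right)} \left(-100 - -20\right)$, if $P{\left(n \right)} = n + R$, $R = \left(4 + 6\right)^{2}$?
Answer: $-7200$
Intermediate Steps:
$R = 100$ ($R = 10^{2} = 100$)
$P{\left(n \right)} = 100 + n$ ($P{\left(n \right)} = n + 100 = 100 + n$)
$P{\left(-10 \right)} \left(-100 - -20\right) = \left(100 - 10\right) \left(-100 - -20\right) = 90 \left(-100 + 20\right) = 90 \left(-80\right) = -7200$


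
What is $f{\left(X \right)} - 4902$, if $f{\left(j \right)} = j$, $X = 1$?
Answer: $-4901$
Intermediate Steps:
$f{\left(X \right)} - 4902 = 1 - 4902 = -4901$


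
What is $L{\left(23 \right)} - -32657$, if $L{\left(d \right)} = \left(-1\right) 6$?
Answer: $32651$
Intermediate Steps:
$L{\left(d \right)} = -6$
$L{\left(23 \right)} - -32657 = -6 - -32657 = -6 + 32657 = 32651$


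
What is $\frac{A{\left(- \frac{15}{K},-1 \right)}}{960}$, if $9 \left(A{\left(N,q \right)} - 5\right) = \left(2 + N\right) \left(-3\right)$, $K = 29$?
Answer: $\frac{49}{10440} \approx 0.0046935$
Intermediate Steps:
$A{\left(N,q \right)} = \frac{13}{3} - \frac{N}{3}$ ($A{\left(N,q \right)} = 5 + \frac{\left(2 + N\right) \left(-3\right)}{9} = 5 + \frac{-6 - 3 N}{9} = 5 - \left(\frac{2}{3} + \frac{N}{3}\right) = \frac{13}{3} - \frac{N}{3}$)
$\frac{A{\left(- \frac{15}{K},-1 \right)}}{960} = \frac{\frac{13}{3} - \frac{\left(-15\right) \frac{1}{29}}{3}}{960} = \left(\frac{13}{3} - \frac{\left(-15\right) \frac{1}{29}}{3}\right) \frac{1}{960} = \left(\frac{13}{3} - - \frac{5}{29}\right) \frac{1}{960} = \left(\frac{13}{3} + \frac{5}{29}\right) \frac{1}{960} = \frac{392}{87} \cdot \frac{1}{960} = \frac{49}{10440}$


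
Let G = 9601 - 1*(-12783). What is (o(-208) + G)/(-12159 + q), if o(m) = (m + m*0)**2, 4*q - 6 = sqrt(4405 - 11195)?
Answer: -1276984896/236488369 - 131296*I*sqrt(6790)/1182441845 ≈ -5.3998 - 0.0091497*I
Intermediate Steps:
G = 22384 (G = 9601 + 12783 = 22384)
q = 3/2 + I*sqrt(6790)/4 (q = 3/2 + sqrt(4405 - 11195)/4 = 3/2 + sqrt(-6790)/4 = 3/2 + (I*sqrt(6790))/4 = 3/2 + I*sqrt(6790)/4 ≈ 1.5 + 20.6*I)
o(m) = m**2 (o(m) = (m + 0)**2 = m**2)
(o(-208) + G)/(-12159 + q) = ((-208)**2 + 22384)/(-12159 + (3/2 + I*sqrt(6790)/4)) = (43264 + 22384)/(-24315/2 + I*sqrt(6790)/4) = 65648/(-24315/2 + I*sqrt(6790)/4)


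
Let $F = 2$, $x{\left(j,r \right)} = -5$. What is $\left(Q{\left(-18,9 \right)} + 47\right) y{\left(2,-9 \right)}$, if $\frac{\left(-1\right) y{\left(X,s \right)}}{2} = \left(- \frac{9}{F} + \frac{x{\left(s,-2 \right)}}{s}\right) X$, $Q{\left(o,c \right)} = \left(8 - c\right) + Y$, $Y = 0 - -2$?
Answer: $\frac{2272}{3} \approx 757.33$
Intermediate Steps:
$Y = 2$ ($Y = 0 + 2 = 2$)
$Q{\left(o,c \right)} = 10 - c$ ($Q{\left(o,c \right)} = \left(8 - c\right) + 2 = 10 - c$)
$y{\left(X,s \right)} = - 2 X \left(- \frac{9}{2} - \frac{5}{s}\right)$ ($y{\left(X,s \right)} = - 2 \left(- \frac{9}{2} - \frac{5}{s}\right) X = - 2 X \left(- \frac{9}{2} - \frac{5}{s}\right)$)
$\left(Q{\left(-18,9 \right)} + 47\right) y{\left(2,-9 \right)} = \left(\left(10 - 9\right) + 47\right) \frac{2 \left(10 + 9 \left(-9\right)\right)}{-9} = \left(\left(10 - 9\right) + 47\right) 2 \left(- \frac{1}{9}\right) \left(10 - 81\right) = \left(1 + 47\right) 2 \left(- \frac{1}{9}\right) \left(-71\right) = 48 \cdot \frac{142}{9} = \frac{2272}{3}$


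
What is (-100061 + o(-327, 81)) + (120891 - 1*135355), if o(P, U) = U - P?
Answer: -114117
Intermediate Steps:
(-100061 + o(-327, 81)) + (120891 - 1*135355) = (-100061 + (81 - 1*(-327))) + (120891 - 1*135355) = (-100061 + (81 + 327)) + (120891 - 135355) = (-100061 + 408) - 14464 = -99653 - 14464 = -114117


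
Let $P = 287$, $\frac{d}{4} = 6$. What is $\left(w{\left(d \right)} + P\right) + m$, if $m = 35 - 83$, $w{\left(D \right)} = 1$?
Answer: $240$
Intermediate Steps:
$d = 24$ ($d = 4 \cdot 6 = 24$)
$m = -48$ ($m = 35 - 83 = -48$)
$\left(w{\left(d \right)} + P\right) + m = \left(1 + 287\right) - 48 = 288 - 48 = 240$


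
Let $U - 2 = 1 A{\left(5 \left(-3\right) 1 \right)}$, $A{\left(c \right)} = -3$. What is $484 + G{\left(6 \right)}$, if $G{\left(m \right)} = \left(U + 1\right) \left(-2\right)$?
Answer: $484$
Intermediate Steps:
$U = -1$ ($U = 2 + 1 \left(-3\right) = 2 - 3 = -1$)
$G{\left(m \right)} = 0$ ($G{\left(m \right)} = \left(-1 + 1\right) \left(-2\right) = 0 \left(-2\right) = 0$)
$484 + G{\left(6 \right)} = 484 + 0 = 484$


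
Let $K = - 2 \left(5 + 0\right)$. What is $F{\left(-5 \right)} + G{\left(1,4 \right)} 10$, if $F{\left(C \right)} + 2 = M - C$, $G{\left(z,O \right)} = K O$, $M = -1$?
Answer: $-398$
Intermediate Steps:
$K = -10$ ($K = \left(-2\right) 5 = -10$)
$G{\left(z,O \right)} = - 10 O$
$F{\left(C \right)} = -3 - C$ ($F{\left(C \right)} = -2 - \left(1 + C\right) = -3 - C$)
$F{\left(-5 \right)} + G{\left(1,4 \right)} 10 = \left(-3 - -5\right) + \left(-10\right) 4 \cdot 10 = \left(-3 + 5\right) - 400 = 2 - 400 = -398$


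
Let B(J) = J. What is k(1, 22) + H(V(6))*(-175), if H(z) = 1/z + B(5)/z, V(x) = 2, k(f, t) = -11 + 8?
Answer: -528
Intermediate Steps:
k(f, t) = -3
H(z) = 6/z (H(z) = 1/z + 5/z = 6/z)
k(1, 22) + H(V(6))*(-175) = -3 + (6/2)*(-175) = -3 + (6*(½))*(-175) = -3 + 3*(-175) = -3 - 525 = -528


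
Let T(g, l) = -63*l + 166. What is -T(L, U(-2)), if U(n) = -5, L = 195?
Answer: -481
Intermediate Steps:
T(g, l) = 166 - 63*l
-T(L, U(-2)) = -(166 - 63*(-5)) = -(166 + 315) = -1*481 = -481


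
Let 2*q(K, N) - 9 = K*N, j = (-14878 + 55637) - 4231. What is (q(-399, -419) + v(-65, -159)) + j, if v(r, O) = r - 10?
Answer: 120048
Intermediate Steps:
v(r, O) = -10 + r
j = 36528 (j = 40759 - 4231 = 36528)
q(K, N) = 9/2 + K*N/2 (q(K, N) = 9/2 + (K*N)/2 = 9/2 + K*N/2)
(q(-399, -419) + v(-65, -159)) + j = ((9/2 + (½)*(-399)*(-419)) + (-10 - 65)) + 36528 = ((9/2 + 167181/2) - 75) + 36528 = (83595 - 75) + 36528 = 83520 + 36528 = 120048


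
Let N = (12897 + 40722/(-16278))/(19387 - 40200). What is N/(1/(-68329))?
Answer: 2390337964646/56465669 ≈ 42333.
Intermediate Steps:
N = -34982774/56465669 (N = (12897 + 40722*(-1/16278))/(-20813) = (12897 - 6787/2713)*(-1/20813) = (34982774/2713)*(-1/20813) = -34982774/56465669 ≈ -0.61954)
N/(1/(-68329)) = -34982774/(56465669*(1/(-68329))) = -34982774/(56465669*(-1/68329)) = -34982774/56465669*(-68329) = 2390337964646/56465669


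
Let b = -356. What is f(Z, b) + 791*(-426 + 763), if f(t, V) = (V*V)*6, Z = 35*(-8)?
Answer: 1026983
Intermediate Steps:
Z = -280
f(t, V) = 6*V² (f(t, V) = V²*6 = 6*V²)
f(Z, b) + 791*(-426 + 763) = 6*(-356)² + 791*(-426 + 763) = 6*126736 + 791*337 = 760416 + 266567 = 1026983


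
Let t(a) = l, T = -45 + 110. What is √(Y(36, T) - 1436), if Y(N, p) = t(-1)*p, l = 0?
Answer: 2*I*√359 ≈ 37.895*I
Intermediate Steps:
T = 65
t(a) = 0
Y(N, p) = 0 (Y(N, p) = 0*p = 0)
√(Y(36, T) - 1436) = √(0 - 1436) = √(-1436) = 2*I*√359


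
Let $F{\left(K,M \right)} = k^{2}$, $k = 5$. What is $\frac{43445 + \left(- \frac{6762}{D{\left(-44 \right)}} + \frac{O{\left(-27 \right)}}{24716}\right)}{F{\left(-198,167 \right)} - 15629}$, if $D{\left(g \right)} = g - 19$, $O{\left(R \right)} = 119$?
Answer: $- \frac{3229318769}{1157005392} \approx -2.7911$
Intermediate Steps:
$F{\left(K,M \right)} = 25$ ($F{\left(K,M \right)} = 5^{2} = 25$)
$D{\left(g \right)} = -19 + g$
$\frac{43445 + \left(- \frac{6762}{D{\left(-44 \right)}} + \frac{O{\left(-27 \right)}}{24716}\right)}{F{\left(-198,167 \right)} - 15629} = \frac{43445 - \left(- \frac{119}{24716} + \frac{6762}{-19 - 44}\right)}{25 - 15629} = \frac{43445 + \left(- \frac{6762}{-63} + 119 \cdot \frac{1}{24716}\right)}{-15604} = \left(43445 + \left(\left(-6762\right) \left(- \frac{1}{63}\right) + \frac{119}{24716}\right)\right) \left(- \frac{1}{15604}\right) = \left(43445 + \left(\frac{322}{3} + \frac{119}{24716}\right)\right) \left(- \frac{1}{15604}\right) = \left(43445 + \frac{7958909}{74148}\right) \left(- \frac{1}{15604}\right) = \frac{3229318769}{74148} \left(- \frac{1}{15604}\right) = - \frac{3229318769}{1157005392}$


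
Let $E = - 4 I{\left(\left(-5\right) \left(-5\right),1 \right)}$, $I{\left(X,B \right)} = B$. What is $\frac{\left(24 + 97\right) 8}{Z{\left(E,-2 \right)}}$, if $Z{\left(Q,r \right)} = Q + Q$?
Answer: $-121$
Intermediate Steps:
$E = -4$ ($E = \left(-4\right) 1 = -4$)
$Z{\left(Q,r \right)} = 2 Q$
$\frac{\left(24 + 97\right) 8}{Z{\left(E,-2 \right)}} = \frac{\left(24 + 97\right) 8}{2 \left(-4\right)} = \frac{121 \cdot 8}{-8} = 968 \left(- \frac{1}{8}\right) = -121$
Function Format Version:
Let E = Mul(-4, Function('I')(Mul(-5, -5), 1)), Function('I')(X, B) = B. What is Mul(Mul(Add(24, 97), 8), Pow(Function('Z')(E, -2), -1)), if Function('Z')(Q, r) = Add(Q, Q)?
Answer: -121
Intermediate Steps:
E = -4 (E = Mul(-4, 1) = -4)
Function('Z')(Q, r) = Mul(2, Q)
Mul(Mul(Add(24, 97), 8), Pow(Function('Z')(E, -2), -1)) = Mul(Mul(Add(24, 97), 8), Pow(Mul(2, -4), -1)) = Mul(Mul(121, 8), Pow(-8, -1)) = Mul(968, Rational(-1, 8)) = -121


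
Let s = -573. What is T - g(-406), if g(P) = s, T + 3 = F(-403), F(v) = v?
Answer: 167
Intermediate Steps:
T = -406 (T = -3 - 403 = -406)
g(P) = -573
T - g(-406) = -406 - 1*(-573) = -406 + 573 = 167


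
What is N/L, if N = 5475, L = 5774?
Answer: 5475/5774 ≈ 0.94822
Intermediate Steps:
N/L = 5475/5774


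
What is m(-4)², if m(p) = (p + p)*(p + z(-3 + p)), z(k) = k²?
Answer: 129600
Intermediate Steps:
m(p) = 2*p*(p + (-3 + p)²) (m(p) = (p + p)*(p + (-3 + p)²) = (2*p)*(p + (-3 + p)²) = 2*p*(p + (-3 + p)²))
m(-4)² = (2*(-4)*(-4 + (-3 - 4)²))² = (2*(-4)*(-4 + (-7)²))² = (2*(-4)*(-4 + 49))² = (2*(-4)*45)² = (-360)² = 129600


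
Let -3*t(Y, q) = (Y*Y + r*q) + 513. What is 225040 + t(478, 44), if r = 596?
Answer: 419899/3 ≈ 1.3997e+5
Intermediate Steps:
t(Y, q) = -171 - 596*q/3 - Y²/3 (t(Y, q) = -((Y*Y + 596*q) + 513)/3 = -((Y² + 596*q) + 513)/3 = -(513 + Y² + 596*q)/3 = -171 - 596*q/3 - Y²/3)
225040 + t(478, 44) = 225040 + (-171 - 596/3*44 - ⅓*478²) = 225040 + (-171 - 26224/3 - ⅓*228484) = 225040 + (-171 - 26224/3 - 228484/3) = 225040 - 255221/3 = 419899/3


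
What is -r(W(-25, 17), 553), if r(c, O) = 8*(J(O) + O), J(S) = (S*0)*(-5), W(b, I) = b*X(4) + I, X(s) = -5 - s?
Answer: -4424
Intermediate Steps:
W(b, I) = I - 9*b (W(b, I) = b*(-5 - 1*4) + I = b*(-5 - 4) + I = b*(-9) + I = -9*b + I = I - 9*b)
J(S) = 0 (J(S) = 0*(-5) = 0)
r(c, O) = 8*O (r(c, O) = 8*(0 + O) = 8*O)
-r(W(-25, 17), 553) = -8*553 = -1*4424 = -4424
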